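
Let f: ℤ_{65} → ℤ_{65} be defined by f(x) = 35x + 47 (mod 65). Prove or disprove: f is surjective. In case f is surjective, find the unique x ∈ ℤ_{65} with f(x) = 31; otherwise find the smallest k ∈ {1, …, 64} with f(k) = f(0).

Recall: surjectivity means every element of the codomain has a preimage under f.
Since gcd(35, 65) = 5, we have 35x ≡ 0 (mod 5) for all x, so f(x) ≡ 2 (mod 5).
But 0 ≢ 2 (mod 5), so 0 ∈ ℤ_{65} has no preimage. Therefore f is not surjective.
Since f is not surjective, we find the least positive k with f(k) = f(0): this means 35k ≡ 0 (mod 65), i.e. 65 ∣ 35k. Since gcd(35, 65) = 5, dividing through by 5 this holds exactly when 13 ∣ 7k, and as gcd(7, 13) = 1, exactly when 13 ∣ k.
The smallest positive such k is 13.

13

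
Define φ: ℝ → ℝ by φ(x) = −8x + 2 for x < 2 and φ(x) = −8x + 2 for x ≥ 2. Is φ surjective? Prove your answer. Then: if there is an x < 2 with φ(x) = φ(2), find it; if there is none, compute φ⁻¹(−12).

7/4

Both pieces are strictly decreasing (slopes −8 and −8), so each is injective on its own interval.
The left piece maps (−∞, 2) onto (−14, ∞); the right piece maps [2, ∞) onto (−∞, −14].
These images together cover ℝ, so φ is surjective.
Because the two images are disjoint, no x < 2 has φ(x) = φ(2), so we compute φ⁻¹(−12): −12 lies in (−14, ∞), so solve −8x + 2 = −12: x = (−12 − 2)/(−8) = 7/4.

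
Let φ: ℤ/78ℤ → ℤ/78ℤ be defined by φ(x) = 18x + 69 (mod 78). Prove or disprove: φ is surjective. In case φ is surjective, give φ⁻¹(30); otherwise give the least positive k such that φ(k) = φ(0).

Since gcd(18, 78) = 6, we have 18x ≡ 0 (mod 6) for all x, so φ(x) ≡ 3 (mod 6).
But 0 ≢ 3 (mod 6), so 0 ∈ ℤ/78ℤ has no preimage. Thus φ is not surjective.
Since φ is not surjective, we find the least positive k with φ(k) = φ(0): this means 18k ≡ 0 (mod 78), i.e. 78 ∣ 18k. Since gcd(18, 78) = 6, dividing through by 6 this holds exactly when 13 ∣ 3k, and as gcd(3, 13) = 1, exactly when 13 ∣ k.
The smallest positive such k is 13.

13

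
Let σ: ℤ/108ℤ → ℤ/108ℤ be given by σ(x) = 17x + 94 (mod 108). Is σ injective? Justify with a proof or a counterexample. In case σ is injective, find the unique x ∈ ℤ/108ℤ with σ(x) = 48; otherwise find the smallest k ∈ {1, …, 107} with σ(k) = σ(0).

If σ(a) = σ(b), then 17a ≡ 17b (mod 108). Because gcd(17, 108) = 1, we may cancel 17 to get a ≡ b (mod 108).
Hence σ is injective.
We now compute 17⁻¹ mod 108 explicitly. Euclid's algorithm: 108 = 6·17 + 6, 17 = 2·6 + 5, 6 = 1·5 + 1; back-substituting gives 1 = 89·17 − 14·108, so 17⁻¹ ≡ 89 (mod 108).
Since σ is injective, we find σ⁻¹(48): we need 17x ≡ 48 − 94 ≡ 62 (mod 108). Using 17⁻¹ = 89: x ≡ 89·62 = 5518 = 51·108 + 10, so x = 10.
Check: σ(10) = 17·10 + 94 = 264 = 2·108 + 48 ≡ 48 (mod 108).

10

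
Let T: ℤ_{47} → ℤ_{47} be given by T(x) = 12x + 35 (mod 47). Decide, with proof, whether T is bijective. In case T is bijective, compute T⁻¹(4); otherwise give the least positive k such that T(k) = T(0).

If T(u) = T(v), then 12u ≡ 12v (mod 47). Because gcd(12, 47) = 1, we may cancel 12 to get u ≡ v (mod 47).
We now compute 12⁻¹ mod 47 explicitly. Euclid's algorithm: 47 = 3·12 + 11, 12 = 1·11 + 1; back-substituting gives 1 = 4·12 − 1·47, so 12⁻¹ ≡ 4 (mod 47).
Then y ↦ 4(y − 35) is a two-sided inverse to T, so every y ∈ ℤ_{47} has a preimage.
Thus T is bijective.
Since T is bijective, we compute T⁻¹(4): solve 12x + 35 ≡ 4 (mod 47), i.e. 12x ≡ 16 (mod 47).
Multiplying by 12⁻¹ = 4 gives x ≡ 4·16 = 64 = 1·47 + 17 ≡ 17 (mod 47).
Check: T(17) = 12·17 + 35 = 239 = 5·47 + 4 ≡ 4 (mod 47).

17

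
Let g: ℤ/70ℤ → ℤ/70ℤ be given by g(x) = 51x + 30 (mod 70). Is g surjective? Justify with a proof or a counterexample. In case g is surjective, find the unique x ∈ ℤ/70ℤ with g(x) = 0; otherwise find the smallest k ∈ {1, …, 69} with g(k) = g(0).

Since gcd(51, 70) = 1, 51 is invertible modulo 70. Euclid's algorithm: 70 = 1·51 + 19, 51 = 2·19 + 13, 19 = 1·13 + 6, 13 = 2·6 + 1; back-substituting gives 1 = 11·51 − 8·70, so 51⁻¹ ≡ 11 (mod 70).
For any y ∈ ℤ/70ℤ, x = 11(y − 30) mod 70 satisfies g(x) = 51·11(y − 30) + 30 ≡ y (since 51·11 ≡ 1 mod 70). So every y has a preimage.
Thus g is surjective.
Since g is surjective, we find g⁻¹(0): we need 51x ≡ 0 − 30 ≡ 40 (mod 70). Using 51⁻¹ = 11: x ≡ 11·40 = 440 = 6·70 + 20, so x = 20.
Check: g(20) = 51·20 + 30 = 1050 = 15·70 + 0 ≡ 0 (mod 70).

20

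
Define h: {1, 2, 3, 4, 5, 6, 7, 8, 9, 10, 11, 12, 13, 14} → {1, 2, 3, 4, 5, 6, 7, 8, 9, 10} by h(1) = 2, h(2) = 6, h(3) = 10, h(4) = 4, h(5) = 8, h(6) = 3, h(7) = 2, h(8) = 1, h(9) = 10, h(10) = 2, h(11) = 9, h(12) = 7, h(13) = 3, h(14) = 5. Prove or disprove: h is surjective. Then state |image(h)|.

10

Every element of the codomain has a preimage: 1 = h(8), 2 = h(1), 3 = h(6), 4 = h(4), 5 = h(14), 6 = h(2), 7 = h(12), 8 = h(5), 9 = h(11), 10 = h(3).
So h is surjective.
The image of h is {1, 2, 3, 4, 5, 6, 7, 8, 9, 10}, which has 10 elements.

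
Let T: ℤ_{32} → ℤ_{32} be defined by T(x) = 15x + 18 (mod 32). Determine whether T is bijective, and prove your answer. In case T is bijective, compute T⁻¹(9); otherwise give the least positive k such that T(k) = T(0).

25

If T(s) = T(t), then 15s ≡ 15t (mod 32). Because gcd(15, 32) = 1, we may cancel 15 to get s ≡ t (mod 32).
We now compute 15⁻¹ mod 32 explicitly. Euclid's algorithm: 32 = 2·15 + 2, 15 = 7·2 + 1; back-substituting gives 1 = 15·15 − 7·32, so 15⁻¹ ≡ 15 (mod 32).
For any y ∈ ℤ_{32}, x = 15(y − 18) mod 32 satisfies T(x) = 15·15(y − 18) + 18 ≡ y (since 15·15 ≡ 1 mod 32). So every y has a preimage.
Thus T is bijective.
Since T is bijective, we find T⁻¹(9): we need 15x ≡ 9 − 18 ≡ 23 (mod 32). Using 15⁻¹ = 15: x ≡ 15·23 = 345 = 10·32 + 25, so x = 25.
Check: T(25) = 15·25 + 18 = 393 = 12·32 + 9 ≡ 9 (mod 32).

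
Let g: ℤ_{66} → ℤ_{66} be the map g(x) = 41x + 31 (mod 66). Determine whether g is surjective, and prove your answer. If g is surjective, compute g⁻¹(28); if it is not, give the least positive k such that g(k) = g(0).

45

Recall: g is surjective if every y in the codomain equals g(x) for some x in the domain.
Since gcd(41, 66) = 1, 41 is invertible modulo 66. Euclid's algorithm: 66 = 1·41 + 25, 41 = 1·25 + 16, 25 = 1·16 + 9, 16 = 1·9 + 7, 9 = 1·7 + 2, 7 = 3·2 + 1; back-substituting gives 1 = 29·41 − 18·66, so 41⁻¹ ≡ 29 (mod 66).
Then y ↦ 29(y − 31) is a two-sided inverse to g, so every y ∈ ℤ_{66} has a preimage.
Thus g is surjective.
Since g is surjective, we find g⁻¹(28): we need 41x ≡ 28 − 31 ≡ 63 (mod 66). Using 41⁻¹ = 29: x ≡ 29·63 = 1827 = 27·66 + 45, so x = 45.
Check: g(45) = 41·45 + 31 = 1876 = 28·66 + 28 ≡ 28 (mod 66).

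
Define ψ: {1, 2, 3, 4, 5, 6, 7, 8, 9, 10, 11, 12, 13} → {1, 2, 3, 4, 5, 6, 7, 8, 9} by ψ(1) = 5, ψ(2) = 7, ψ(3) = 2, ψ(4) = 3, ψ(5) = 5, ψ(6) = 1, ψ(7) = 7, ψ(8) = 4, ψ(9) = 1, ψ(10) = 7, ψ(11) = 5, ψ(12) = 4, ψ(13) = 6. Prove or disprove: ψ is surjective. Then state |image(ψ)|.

7

No element maps to 8, so ψ is not surjective.
The image of ψ is {1, 2, 3, 4, 5, 6, 7}, which has 7 elements.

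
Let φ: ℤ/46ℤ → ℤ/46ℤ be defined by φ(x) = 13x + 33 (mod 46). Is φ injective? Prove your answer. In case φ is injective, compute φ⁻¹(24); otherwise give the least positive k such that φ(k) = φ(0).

Recall: φ is injective when φ(a) = φ(b) forces a = b.
Suppose φ(a) = φ(b) in ℤ/46ℤ. Then 13a + 33 ≡ 13b + 33 (mod 46), therefore 13(a − b) ≡ 0 (mod 46).
Since gcd(13, 46) = 1, 13 is invertible modulo 46, so a − b ≡ 0 (mod 46), i.e. a = b.
Thus φ is injective.
We now compute 13⁻¹ mod 46 explicitly. Euclid's algorithm: 46 = 3·13 + 7, 13 = 1·7 + 6, 7 = 1·6 + 1; back-substituting gives 1 = 39·13 − 11·46, so 13⁻¹ ≡ 39 (mod 46).
Since φ is injective, we compute φ⁻¹(24): solve 13x + 33 ≡ 24 (mod 46), i.e. 13x ≡ 37 (mod 46).
Multiplying by 13⁻¹ = 39 gives x ≡ 39·37 = 1443 = 31·46 + 17 ≡ 17 (mod 46).
Check: φ(17) = 13·17 + 33 = 254 = 5·46 + 24 ≡ 24 (mod 46).

17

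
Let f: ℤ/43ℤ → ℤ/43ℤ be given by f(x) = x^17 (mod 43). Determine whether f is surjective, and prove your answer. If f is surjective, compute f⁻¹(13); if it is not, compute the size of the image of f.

31

Since 43 is prime, the nonzero elements of ℤ/43ℤ form a cyclic group of order 42.
As gcd(17, 42) = 1, raising to the 17th power is a bijection on this group: if a^17 ≡ b^17 then (ab^{−1})^17 = 1, and the only element of order dividing gcd(17, 42) = 1 is 1, so a = b.
With f(0) = 0 this makes f injective on all of ℤ/43ℤ, hence bijective (finite equal-size domain and codomain). In particular f is surjective.
Since f is surjective, we find the preimage of 13. The inverse of x ↦ x^17 on (ℤ/43ℤ)^× is x ↦ x^5, because 17·5 = 85 = 2·42 + 1 ≡ 1 (mod 42) and x^{42} = 1 for x ≠ 0 (Fermat). So f⁻¹(13) = 13^5 mod 43.
Repeated squaring mod 43: 13^1 ≡ 13, 13^2 ≡ 13² = 169 ≡ 40, 13^4 ≡ 40² = 1600 ≡ 9. Since 5 = 4 + 1, 13^5 ≡ 9·13: 9·13 = 117 ≡ 31. So 13^5 ≡ 31 (mod 43).
Hence f⁻¹(13) = 31.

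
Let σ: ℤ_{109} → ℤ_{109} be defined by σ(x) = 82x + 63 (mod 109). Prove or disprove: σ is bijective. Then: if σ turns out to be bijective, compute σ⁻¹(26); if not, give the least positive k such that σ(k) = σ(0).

70

If σ(a) = σ(b), then 82a ≡ 82b (mod 109). Because gcd(82, 109) = 1, we may cancel 82 to get a ≡ b (mod 109).
We now compute 82⁻¹ mod 109 explicitly. Euclid's algorithm: 109 = 1·82 + 27, 82 = 3·27 + 1; back-substituting gives 1 = 4·82 − 3·109, so 82⁻¹ ≡ 4 (mod 109).
Then y ↦ 4(y − 63) is a two-sided inverse to σ, so every y ∈ ℤ_{109} has a preimage.
Hence σ is bijective.
Since σ is bijective, we find σ⁻¹(26): we need 82x ≡ 26 − 63 ≡ 72 (mod 109). Using 82⁻¹ = 4: x ≡ 4·72 = 288 = 2·109 + 70, so x = 70.
Check: σ(70) = 82·70 + 63 = 5803 = 53·109 + 26 ≡ 26 (mod 109).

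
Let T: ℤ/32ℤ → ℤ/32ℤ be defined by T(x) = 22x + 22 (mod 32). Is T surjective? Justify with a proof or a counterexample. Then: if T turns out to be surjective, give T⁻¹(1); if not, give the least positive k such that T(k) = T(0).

Since gcd(22, 32) = 2, we have 22x ≡ 0 (mod 2) for all x, so T(x) ≡ 0 (mod 2).
But 1 ≢ 0 (mod 2), so 1 ∈ ℤ/32ℤ has no preimage. So T is not surjective.
Since T is not surjective, we find the least positive k with T(k) = T(0): this means 22k ≡ 0 (mod 32), i.e. 32 ∣ 22k. Since gcd(22, 32) = 2, dividing through by 2 this holds exactly when 16 ∣ 11k, and as gcd(11, 16) = 1, exactly when 16 ∣ k.
The smallest positive such k is 16.

16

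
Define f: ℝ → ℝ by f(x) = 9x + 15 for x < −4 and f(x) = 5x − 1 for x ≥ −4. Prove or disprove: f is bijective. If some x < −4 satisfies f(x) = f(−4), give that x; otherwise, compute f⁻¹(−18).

-17/5

Both pieces are strictly increasing (slopes 9 and 5), so each is injective on its own interval.
The left piece maps (−∞, −4) onto (−∞, −21); the right piece maps [−4, ∞) onto [−21, ∞).
Since −21 = −21, the images partition ℝ: f is injective and surjective, hence bijective.
Because the two images are disjoint, no x < −4 has f(x) = f(−4), so we compute f⁻¹(−18): −18 lies in [−21, ∞), so solve 5x − 1 = −18: x = (−18 + 1)/5 = −17/5.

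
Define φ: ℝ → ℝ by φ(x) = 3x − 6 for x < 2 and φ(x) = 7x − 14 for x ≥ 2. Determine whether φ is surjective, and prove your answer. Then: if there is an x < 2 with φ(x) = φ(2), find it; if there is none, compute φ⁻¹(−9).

-1

Both pieces are strictly increasing (slopes 3 and 7), so each is injective on its own interval.
The left piece maps (−∞, 2) onto (−∞, 0); the right piece maps [2, ∞) onto [0, ∞).
These images together cover ℝ, so φ is surjective.
Because the two images are disjoint, no x < 2 has φ(x) = φ(2), so we compute φ⁻¹(−9): −9 lies in (−∞, 0), so solve 3x − 6 = −9: x = (−9 + 6)/3 = −1.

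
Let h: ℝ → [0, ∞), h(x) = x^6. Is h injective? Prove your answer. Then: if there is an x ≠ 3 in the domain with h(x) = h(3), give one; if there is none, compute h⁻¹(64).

-3

h(3) = 729 = (−3)^6 = h(−3) (since 6 is even), with 3 ≠ −3. So h is not injective.
For the follow-up, such an x exists: taking x = −3 ∈ ℝ gives h(−3) = 729 = h(3) with −3 ≠ 3.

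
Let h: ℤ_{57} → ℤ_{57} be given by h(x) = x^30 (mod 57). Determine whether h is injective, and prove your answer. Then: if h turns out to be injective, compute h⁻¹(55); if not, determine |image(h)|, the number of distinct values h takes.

h(2): Repeated squaring mod 57: 2^1 ≡ 2, 2^2 ≡ 2² = 4, 2^4 ≡ 4² = 16, 2^8 ≡ 16² = 256 ≡ 28, 2^16 ≡ 28² = 784 ≡ 43. Since 30 = 16 + 8 + 4 + 2, 2^30 ≡ 43·28·16·4: 43·28 = 1204 ≡ 7, then 7·16 = 112 ≡ 55, then 55·4 = 220 ≡ 49. So 2^30 ≡ 49 (mod 57).
h(5): Repeated squaring mod 57: 5^1 ≡ 5, 5^2 ≡ 5² = 25, 5^4 ≡ 25² = 625 ≡ 55, 5^8 ≡ 55² = 3025 ≡ 4, 5^16 ≡ 4² = 16. Since 30 = 16 + 8 + 4 + 2, 5^30 ≡ 16·4·55·25: 16·4 = 64 ≡ 7, then 7·55 = 385 ≡ 43, then 43·25 = 1075 ≡ 49. So 5^30 ≡ 49 (mod 57).
So h(2) = h(5) = 49 while 2 ≠ 5, hence h is not injective.
Since h is not injective, we determine |image(h)|. Computing x^30 mod 57 for each x (by repeated squaring, reducing mod 57 at every step), the values h(0), h(1), …, h(56) are: 0, 1, 49, 30, 7, 49, 45, 1, 1, 45, 7, 1, 39, 7, 49, 45, 49, 49, 39, 19, 1, 30, 49, 7, 30, 7, 1, 39, 7, 7, 39, 1, 7, 30, 7, 49, 30, 1, 19, 39, 49, 49, 45, 49, 7, 39, 1, 7, 45, 1, 1, 45, 49, 7, 30, 49, 1.
The distinct values are {0, 1, 7, 19, 30, 39, 45, 49}; there are 8 of them.

8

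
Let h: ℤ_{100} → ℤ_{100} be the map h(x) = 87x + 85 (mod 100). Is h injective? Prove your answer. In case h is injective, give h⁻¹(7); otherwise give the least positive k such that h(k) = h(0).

By definition, h is injective if h(x_1) = h(x_2) implies x_1 = x_2.
If h(x_1) = h(x_2), then 87x_1 ≡ 87x_2 (mod 100). Because gcd(87, 100) = 1, we may cancel 87 to get x_1 ≡ x_2 (mod 100).
Thus h is injective.
We now compute 87⁻¹ mod 100 explicitly. Euclid's algorithm: 100 = 1·87 + 13, 87 = 6·13 + 9, 13 = 1·9 + 4, 9 = 2·4 + 1; back-substituting gives 1 = 23·87 − 20·100, so 87⁻¹ ≡ 23 (mod 100).
Since h is injective, we find h⁻¹(7): we need 87x ≡ 7 − 85 ≡ 22 (mod 100). Using 87⁻¹ = 23: x ≡ 23·22 = 506 = 5·100 + 6, so x = 6.
Check: h(6) = 87·6 + 85 = 607 = 6·100 + 7 ≡ 7 (mod 100).

6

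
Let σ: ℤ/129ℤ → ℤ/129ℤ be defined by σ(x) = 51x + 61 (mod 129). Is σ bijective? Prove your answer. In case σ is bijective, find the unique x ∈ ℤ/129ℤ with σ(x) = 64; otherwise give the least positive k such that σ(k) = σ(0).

We have gcd(51, 129) = 3 > 1. Taking s = 0 and t = 43: σ(0) = 61 and σ(43) = 51·43 + 61 = 2254 ≡ 61 (mod 129).
So σ(0) = σ(43) while 0 ≠ 43, so σ is not injective, hence not bijective.
Since σ is not bijective, we find the least positive k with σ(k) = σ(0): this means 51k ≡ 0 (mod 129), i.e. 129 ∣ 51k. Since gcd(51, 129) = 3, dividing through by 3 this holds exactly when 43 ∣ 17k, and as gcd(17, 43) = 1, exactly when 43 ∣ k.
The smallest positive such k is 43.

43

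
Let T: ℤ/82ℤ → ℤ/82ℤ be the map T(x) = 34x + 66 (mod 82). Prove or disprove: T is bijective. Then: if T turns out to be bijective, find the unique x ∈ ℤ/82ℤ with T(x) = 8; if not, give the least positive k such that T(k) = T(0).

41

We have gcd(34, 82) = 2 > 1. Taking u = 0 and v = 41: T(0) = 66 and T(41) = 34·41 + 66 = 1460 ≡ 66 (mod 82).
So T(0) = T(41) while 0 ≠ 41, therefore T is not injective, hence not bijective.
Since T is not bijective, we find the least positive k with T(k) = T(0): this means 34k ≡ 0 (mod 82), i.e. 82 ∣ 34k. Since gcd(34, 82) = 2, dividing through by 2 this holds exactly when 41 ∣ 17k, and as gcd(17, 41) = 1, exactly when 41 ∣ k.
The smallest positive such k is 41.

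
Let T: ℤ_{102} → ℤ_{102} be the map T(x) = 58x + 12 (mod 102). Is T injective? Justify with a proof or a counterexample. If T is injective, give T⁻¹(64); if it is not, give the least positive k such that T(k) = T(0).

We have gcd(58, 102) = 2 > 1. Taking s = 0 and t = 51: T(0) = 12 and T(51) = 58·51 + 12 = 2970 ≡ 12 (mod 102).
So T(0) = T(51) while 0 ≠ 51, thus T is not injective.
Since T is not injective, we find the least positive k with T(k) = T(0): this means 58k ≡ 0 (mod 102), i.e. 102 ∣ 58k. Since gcd(58, 102) = 2, dividing through by 2 this holds exactly when 51 ∣ 29k, and as gcd(29, 51) = 1, exactly when 51 ∣ k.
The smallest positive such k is 51.

51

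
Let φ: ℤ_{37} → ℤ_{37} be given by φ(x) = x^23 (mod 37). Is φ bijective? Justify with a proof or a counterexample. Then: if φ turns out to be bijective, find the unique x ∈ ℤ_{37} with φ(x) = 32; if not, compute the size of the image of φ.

Since 37 is prime, the nonzero elements of ℤ_{37} form a cyclic group of order 36.
As gcd(23, 36) = 1, raising to the 23rd power is a bijection on this group: if s^23 ≡ t^23 then (st^{−1})^23 = 1, and the only element of order dividing gcd(23, 36) = 1 is 1, so s = t.
With φ(0) = 0 this makes φ injective on all of ℤ_{37}, hence bijective (finite equal-size domain and codomain). In particular φ is bijective.
Since φ is bijective, we find the preimage of 32. The inverse of x ↦ x^23 on (ℤ_{37})^× is x ↦ x^11, because 23·11 = 253 = 7·36 + 1 ≡ 1 (mod 36) and x^{36} = 1 for x ≠ 0 (Fermat). So φ⁻¹(32) = 32^11 mod 37.
Repeated squaring mod 37: 32^1 ≡ 32, 32^2 ≡ 32² = 1024 ≡ 25, 32^4 ≡ 25² = 625 ≡ 33, 32^8 ≡ 33² = 1089 ≡ 16. Since 11 = 8 + 2 + 1, 32^11 ≡ 16·25·32: 16·25 = 400 ≡ 30, then 30·32 = 960 ≡ 35. So 32^11 ≡ 35 (mod 37).
Hence φ⁻¹(32) = 35.

35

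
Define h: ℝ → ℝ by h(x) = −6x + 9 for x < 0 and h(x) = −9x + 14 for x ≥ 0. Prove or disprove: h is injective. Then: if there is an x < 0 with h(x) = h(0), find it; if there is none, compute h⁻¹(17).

-5/6

Both pieces are strictly decreasing (slopes −6 and −9), so each is injective on its own interval.
The left piece maps (−∞, 0) onto (9, ∞); the right piece maps [0, ∞) onto (−∞, 14].
These images overlap. In particular h(0) = 14 (right piece), and solving −6x + 9 = 14 on the left piece gives x = −5/6 < 0.
So h(−5/6) = h(0) with −5/6 ≠ 0, and h is not injective. This x = −5/6 is the requested value below 0.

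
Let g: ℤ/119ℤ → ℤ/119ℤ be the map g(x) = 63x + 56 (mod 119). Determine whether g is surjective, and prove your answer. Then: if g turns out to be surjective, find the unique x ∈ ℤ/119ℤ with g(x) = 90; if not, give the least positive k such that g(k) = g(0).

Recall that g is surjective if every y in the codomain equals g(x) for some x in the domain.
Since gcd(63, 119) = 7, we have 63x ≡ 0 (mod 7) for all x, so g(x) ≡ 0 (mod 7).
But 1 ≢ 0 (mod 7), so 1 ∈ ℤ/119ℤ has no preimage. Hence g is not surjective.
Since g is not surjective, we find the least positive k with g(k) = g(0): this means 63k ≡ 0 (mod 119), i.e. 119 ∣ 63k. Since gcd(63, 119) = 7, dividing through by 7 this holds exactly when 17 ∣ 9k, and as gcd(9, 17) = 1, exactly when 17 ∣ k.
The smallest positive such k is 17.

17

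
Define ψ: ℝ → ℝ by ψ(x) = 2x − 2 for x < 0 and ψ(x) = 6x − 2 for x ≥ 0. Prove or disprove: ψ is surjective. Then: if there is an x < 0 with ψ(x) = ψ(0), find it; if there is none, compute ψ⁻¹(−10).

Both pieces are strictly increasing (slopes 2 and 6), so each is injective on its own interval.
The left piece maps (−∞, 0) onto (−∞, −2); the right piece maps [0, ∞) onto [−2, ∞).
These images together cover ℝ, so ψ is surjective.
Because the two images are disjoint, no x < 0 has ψ(x) = ψ(0), so we compute ψ⁻¹(−10): −10 lies in (−∞, −2), so solve 2x − 2 = −10: x = (−10 + 2)/2 = −4.

-4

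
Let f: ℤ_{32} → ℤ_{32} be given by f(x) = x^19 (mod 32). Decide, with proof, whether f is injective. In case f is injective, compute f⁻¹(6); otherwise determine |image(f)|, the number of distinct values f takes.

17

f(0) = 0^19 = 0.
f(2): Repeated squaring mod 32: 2^1 ≡ 2, 2^2 ≡ 2² = 4, 2^4 ≡ 4² = 16, 2^8 ≡ 16² = 256 ≡ 0, 2^16 ≡ 0² = 0. Since 19 = 16 + 2 + 1, 2^19 ≡ 0·4·2: 0·4 = 0, then 0·2 = 0. So 2^19 ≡ 0 (mod 32).
So f(0) = f(2) = 0 while 0 ≠ 2, hence f is not injective.
Since f is not injective, we determine |image(f)|. Computing x^19 mod 32 for each x (by repeated squaring, reducing mod 32 at every step), the values f(0), f(1), …, f(31) are: 0, 1, 0, 27, 0, 29, 0, 23, 0, 25, 0, 19, 0, 21, 0, 15, 0, 17, 0, 11, 0, 13, 0, 7, 0, 9, 0, 3, 0, 5, 0, 31.
The distinct values are {0, 1, 3, 5, 7, 9, 11, 13, 15, 17, 19, 21, 23, 25, 27, 29, 31}; there are 17 of them.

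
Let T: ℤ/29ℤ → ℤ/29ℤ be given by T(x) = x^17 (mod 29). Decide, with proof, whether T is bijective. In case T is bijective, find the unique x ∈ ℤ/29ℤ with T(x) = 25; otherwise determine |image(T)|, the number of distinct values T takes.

20

Since 29 is prime, the nonzero elements of ℤ/29ℤ form a cyclic group of order 28.
As gcd(17, 28) = 1, raising to the 17th power is a bijection on this group: if a^17 ≡ b^17 then (ab^{−1})^17 = 1, and the only element of order dividing gcd(17, 28) = 1 is 1, so a = b.
With T(0) = 0 this makes T injective on all of ℤ/29ℤ, hence bijective (finite equal-size domain and codomain). In particular T is bijective.
Since T is bijective, we find the preimage of 25. The inverse of x ↦ x^17 on (ℤ/29ℤ)^× is x ↦ x^5, because 17·5 = 85 = 3·28 + 1 ≡ 1 (mod 28) and x^{28} = 1 for x ≠ 0 (Fermat). So T⁻¹(25) = 25^5 mod 29.
Repeated squaring mod 29: 25^1 ≡ 25, 25^2 ≡ 25² = 625 ≡ 16, 25^4 ≡ 16² = 256 ≡ 24. Since 5 = 4 + 1, 25^5 ≡ 24·25: 24·25 = 600 ≡ 20. So 25^5 ≡ 20 (mod 29).
Hence T⁻¹(25) = 20.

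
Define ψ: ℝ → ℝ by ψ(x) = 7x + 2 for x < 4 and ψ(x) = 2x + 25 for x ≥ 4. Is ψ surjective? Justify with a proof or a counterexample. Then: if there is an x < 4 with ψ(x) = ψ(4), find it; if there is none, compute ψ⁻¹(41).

8

Both pieces are strictly increasing (slopes 7 and 2), so each is injective on its own interval.
The left piece maps (−∞, 4) onto (−∞, 30); the right piece maps [4, ∞) onto [33, ∞).
The union (−∞, 30) ∪ [33, ∞) omits the interval between 30 and 33; in particular 30 has no preimage. So ψ is not surjective.
Because the two images are disjoint, no x < 4 has ψ(x) = ψ(4), so we compute ψ⁻¹(41): 41 lies in [33, ∞), so solve 2x + 25 = 41: x = (41 − 25)/2 = 8.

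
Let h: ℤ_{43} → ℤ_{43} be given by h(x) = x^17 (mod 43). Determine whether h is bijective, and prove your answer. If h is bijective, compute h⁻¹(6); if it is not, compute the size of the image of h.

36

Since 43 is prime, the nonzero elements of ℤ_{43} form a cyclic group of order 42.
As gcd(17, 42) = 1, raising to the 17th power is a bijection on this group: if s^17 ≡ t^17 then (st^{−1})^17 = 1, and the only element of order dividing gcd(17, 42) = 1 is 1, so s = t.
With h(0) = 0 this makes h injective on all of ℤ_{43}, hence bijective (finite equal-size domain and codomain). In particular h is bijective.
Since h is bijective, we find the preimage of 6. The inverse of x ↦ x^17 on (ℤ_{43})^× is x ↦ x^5, because 17·5 = 85 = 2·42 + 1 ≡ 1 (mod 42) and x^{42} = 1 for x ≠ 0 (Fermat). So h⁻¹(6) = 6^5 mod 43.
Repeated squaring mod 43: 6^1 ≡ 6, 6^2 ≡ 6² = 36, 6^4 ≡ 36² = 1296 ≡ 6. Since 5 = 4 + 1, 6^5 ≡ 6·6: 6·6 = 36. So 6^5 ≡ 36 (mod 43).
Hence h⁻¹(6) = 36.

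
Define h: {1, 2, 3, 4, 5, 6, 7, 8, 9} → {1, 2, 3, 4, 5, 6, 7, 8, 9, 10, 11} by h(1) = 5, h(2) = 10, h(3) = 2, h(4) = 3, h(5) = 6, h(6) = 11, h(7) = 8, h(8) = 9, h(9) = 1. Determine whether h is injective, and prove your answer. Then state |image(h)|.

9

The values h(1), …, h(9) are 5, 10, 2, 3, 6, 11, 8, 9, 1 — all distinct.
So h(a) = h(b) only when a = b, and h is injective.
The image of h is {1, 2, 3, 5, 6, 8, 9, 10, 11}, which has 9 elements.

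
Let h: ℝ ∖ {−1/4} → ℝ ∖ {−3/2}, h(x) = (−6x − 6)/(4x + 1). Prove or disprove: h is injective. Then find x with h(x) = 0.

-1

Suppose h(s) = h(t). Cross-multiplying: (−6s − 6)(4t + 1) = (−6t − 6)(4s + 1).
Expanding both sides and cancelling the symmetric terms leaves 18·(s − t) = 0. Since 18 ≠ 0, s = t. Therefore h is injective.
Solving h(x) = 0: cross-multiplying gives −6x − 6 = 0(4x + 1), which rearranges to −6x = 6, so x = −1.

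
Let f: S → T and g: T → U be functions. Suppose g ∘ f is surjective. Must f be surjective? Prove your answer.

not surjective

No. Take S = {1}, T = {1, 2, 3}, U = {1}, f(a) = 1 for every a ∈ S, and g(b) = 1 for every b ∈ T.
Then g ∘ f is surjective onto {1}, but 3 ∈ T has no preimage under f, so f is not surjective.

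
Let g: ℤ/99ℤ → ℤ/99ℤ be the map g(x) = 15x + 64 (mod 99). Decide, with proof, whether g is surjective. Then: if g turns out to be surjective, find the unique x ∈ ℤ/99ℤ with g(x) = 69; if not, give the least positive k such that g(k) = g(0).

33

By definition, surjectivity means every element of the codomain has a preimage under g.
Since gcd(15, 99) = 3, we have 15x ≡ 0 (mod 3) for all x, so g(x) ≡ 1 (mod 3).
But 0 ≢ 1 (mod 3), so 0 ∈ ℤ/99ℤ has no preimage. Hence g is not surjective.
Since g is not surjective, we find the least positive k with g(k) = g(0): this means 15k ≡ 0 (mod 99), i.e. 99 ∣ 15k. Since gcd(15, 99) = 3, dividing through by 3 this holds exactly when 33 ∣ 5k, and as gcd(5, 33) = 1, exactly when 33 ∣ k.
The smallest positive such k is 33.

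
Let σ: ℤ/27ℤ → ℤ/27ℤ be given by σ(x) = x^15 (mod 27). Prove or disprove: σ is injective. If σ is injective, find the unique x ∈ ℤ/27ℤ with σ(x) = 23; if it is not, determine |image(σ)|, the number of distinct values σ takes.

7

σ(0) = 0^15 = 0.
σ(3): Repeated squaring mod 27: 3^1 ≡ 3, 3^2 ≡ 3² = 9, 3^4 ≡ 9² = 81 ≡ 0, 3^8 ≡ 0² = 0. Since 15 = 8 + 4 + 2 + 1, 3^15 ≡ 0·0·9·3: 0·0 = 0, then 0·9 = 0, then 0·3 = 0. So 3^15 ≡ 0 (mod 27).
So σ(0) = σ(3) = 0 while 0 ≠ 3, thus σ is not injective.
Since σ is not injective, we determine |image(σ)|. Computing x^15 mod 27 for each x (by repeated squaring, reducing mod 27 at every step), the values σ(0), σ(1), …, σ(26) are: 0, 1, 17, 0, 19, 8, 0, 10, 26, 0, 1, 17, 0, 19, 8, 0, 10, 26, 0, 1, 17, 0, 19, 8, 0, 10, 26.
The distinct values are {0, 1, 8, 10, 17, 19, 26}; there are 7 of them.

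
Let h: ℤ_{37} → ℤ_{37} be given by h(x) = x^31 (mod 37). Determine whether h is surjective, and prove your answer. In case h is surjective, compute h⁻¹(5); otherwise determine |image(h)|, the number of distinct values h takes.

Since 37 is prime, the nonzero elements of ℤ_{37} form a cyclic group of order 36.
As gcd(31, 36) = 1, raising to the 31st power is a bijection on this group: if u^31 ≡ v^31 then (uv^{−1})^31 = 1, and the only element of order dividing gcd(31, 36) = 1 is 1, so u = v.
With h(0) = 0 this makes h injective on all of ℤ_{37}, hence bijective (finite equal-size domain and codomain). In particular h is surjective.
Since h is surjective, we find the preimage of 5. The inverse of x ↦ x^31 on (ℤ_{37})^× is x ↦ x^7, because 31·7 = 217 = 6·36 + 1 ≡ 1 (mod 36) and x^{36} = 1 for x ≠ 0 (Fermat). So h⁻¹(5) = 5^7 mod 37.
Repeated squaring mod 37: 5^1 ≡ 5, 5^2 ≡ 5² = 25, 5^4 ≡ 25² = 625 ≡ 33. Since 7 = 4 + 2 + 1, 5^7 ≡ 33·25·5: 33·25 = 825 ≡ 11, then 11·5 = 55 ≡ 18. So 5^7 ≡ 18 (mod 37).
Hence h⁻¹(5) = 18.

18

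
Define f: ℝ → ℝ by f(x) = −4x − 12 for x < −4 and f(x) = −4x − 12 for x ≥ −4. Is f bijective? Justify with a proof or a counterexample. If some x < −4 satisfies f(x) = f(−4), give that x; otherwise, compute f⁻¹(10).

Both pieces are strictly decreasing (slopes −4 and −4), so each is injective on its own interval.
The left piece maps (−∞, −4) onto (4, ∞); the right piece maps [−4, ∞) onto (−∞, 4].
Since 4 = 4, the images partition ℝ: f is injective and surjective, hence bijective.
Because the two images are disjoint, no x < −4 has f(x) = f(−4), so we compute f⁻¹(10): 10 lies in (4, ∞), so solve −4x − 12 = 10: x = (10 + 12)/(−4) = −11/2.

-11/2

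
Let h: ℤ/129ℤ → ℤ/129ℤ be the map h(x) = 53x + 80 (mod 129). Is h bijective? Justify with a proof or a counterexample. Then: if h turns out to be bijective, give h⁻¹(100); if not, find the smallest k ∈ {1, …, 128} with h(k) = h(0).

88

If h(a) = h(b), then 53a ≡ 53b (mod 129). Because gcd(53, 129) = 1, we may cancel 53 to get a ≡ b (mod 129).
We now compute 53⁻¹ mod 129 explicitly. Euclid's algorithm: 129 = 2·53 + 23, 53 = 2·23 + 7, 23 = 3·7 + 2, 7 = 3·2 + 1; back-substituting gives 1 = 56·53 − 23·129, so 53⁻¹ ≡ 56 (mod 129).
Then y ↦ 56(y − 80) is a two-sided inverse to h, so every y ∈ ℤ/129ℤ has a preimage.
Therefore h is bijective.
Since h is bijective, we find h⁻¹(100): we need 53x ≡ 100 − 80 ≡ 20 (mod 129). Using 53⁻¹ = 56: x ≡ 56·20 = 1120 = 8·129 + 88, so x = 88.
Check: h(88) = 53·88 + 80 = 4744 = 36·129 + 100 ≡ 100 (mod 129).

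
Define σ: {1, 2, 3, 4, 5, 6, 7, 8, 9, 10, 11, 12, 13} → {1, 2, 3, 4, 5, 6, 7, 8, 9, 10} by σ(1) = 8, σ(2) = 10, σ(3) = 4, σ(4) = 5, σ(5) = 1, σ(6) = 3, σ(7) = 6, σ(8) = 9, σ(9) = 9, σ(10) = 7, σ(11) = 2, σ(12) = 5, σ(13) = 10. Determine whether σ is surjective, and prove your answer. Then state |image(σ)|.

Every element of the codomain has a preimage: 1 = σ(5), 2 = σ(11), 3 = σ(6), 4 = σ(3), 5 = σ(4), 6 = σ(7), 7 = σ(10), 8 = σ(1), 9 = σ(8), 10 = σ(2).
Therefore σ is surjective.
The image of σ is {1, 2, 3, 4, 5, 6, 7, 8, 9, 10}, which has 10 elements.

10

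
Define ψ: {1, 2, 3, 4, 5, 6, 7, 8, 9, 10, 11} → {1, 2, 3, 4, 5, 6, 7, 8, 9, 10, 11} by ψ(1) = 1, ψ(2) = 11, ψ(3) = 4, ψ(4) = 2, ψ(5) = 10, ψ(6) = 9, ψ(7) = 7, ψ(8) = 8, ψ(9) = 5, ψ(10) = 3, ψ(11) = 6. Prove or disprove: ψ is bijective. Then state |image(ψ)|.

11

The values 1, 11, 4, 2, 10, 9, 7, 8, 5, 3, 6 are a permutation of {1, 2, 3, 4, 5, 6, 7, 8, 9, 10, 11}: each element appears exactly once.
So ψ is injective and surjective, hence bijective.
The image of ψ is {1, 2, 3, 4, 5, 6, 7, 8, 9, 10, 11}, which has 11 elements.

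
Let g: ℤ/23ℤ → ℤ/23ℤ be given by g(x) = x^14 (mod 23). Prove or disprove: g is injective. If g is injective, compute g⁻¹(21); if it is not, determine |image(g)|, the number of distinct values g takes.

g(11): Repeated squaring mod 23: 11^1 ≡ 11, 11^2 ≡ 11² = 121 ≡ 6, 11^4 ≡ 6² = 36 ≡ 13, 11^8 ≡ 13² = 169 ≡ 8. Since 14 = 8 + 4 + 2, 11^14 ≡ 8·13·6: 8·13 = 104 ≡ 12, then 12·6 = 72 ≡ 3. So 11^14 ≡ 3 (mod 23).
g(12): Repeated squaring mod 23: 12^1 ≡ 12, 12^2 ≡ 12² = 144 ≡ 6, 12^4 ≡ 6² = 36 ≡ 13, 12^8 ≡ 13² = 169 ≡ 8. Since 14 = 8 + 4 + 2, 12^14 ≡ 8·13·6: 8·13 = 104 ≡ 12, then 12·6 = 72 ≡ 3. So 12^14 ≡ 3 (mod 23).
So g(11) = g(12) = 3 while 11 ≠ 12, therefore g is not injective.
Since g is not injective, we determine |image(g)|. Computing x^14 mod 23 for each x (by repeated squaring, reducing mod 23 at every step), the values g(0), g(1), …, g(22) are: 0, 1, 8, 4, 18, 13, 9, 2, 6, 16, 12, 3, 3, 12, 16, 6, 2, 9, 13, 18, 4, 8, 1.
The distinct values are {0, 1, 2, 3, 4, 6, 8, 9, 12, 13, 16, 18}; there are 12 of them.

12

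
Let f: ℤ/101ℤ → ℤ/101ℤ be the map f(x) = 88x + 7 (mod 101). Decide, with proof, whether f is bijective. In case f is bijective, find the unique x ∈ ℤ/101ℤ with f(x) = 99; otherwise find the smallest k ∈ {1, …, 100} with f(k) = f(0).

24

Recall: f is injective if f(u) = f(v) implies u = v.
If f(u) = f(v), then 88u ≡ 88v (mod 101). Because gcd(88, 101) = 1, we may cancel 88 to get u ≡ v (mod 101).
We now compute 88⁻¹ mod 101 explicitly. Euclid's algorithm: 101 = 1·88 + 13, 88 = 6·13 + 10, 13 = 1·10 + 3, 10 = 3·3 + 1; back-substituting gives 1 = 31·88 − 27·101, so 88⁻¹ ≡ 31 (mod 101).
For any y ∈ ℤ/101ℤ, x = 31(y − 7) mod 101 satisfies f(x) = 88·31(y − 7) + 7 ≡ y (since 88·31 ≡ 1 mod 101). So every y has a preimage.
Thus f is bijective.
Since f is bijective, we find f⁻¹(99): we need 88x ≡ 99 − 7 ≡ 92 (mod 101). Using 88⁻¹ = 31: x ≡ 31·92 = 2852 = 28·101 + 24, so x = 24.
Check: f(24) = 88·24 + 7 = 2119 = 20·101 + 99 ≡ 99 (mod 101).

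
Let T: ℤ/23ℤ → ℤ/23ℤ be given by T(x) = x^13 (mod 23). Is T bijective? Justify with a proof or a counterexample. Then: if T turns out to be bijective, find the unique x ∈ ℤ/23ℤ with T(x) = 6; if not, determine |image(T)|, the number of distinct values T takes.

Since 23 is prime, the nonzero elements of ℤ/23ℤ form a cyclic group of order 22.
As gcd(13, 22) = 1, raising to the 13th power is a bijection on this group: if a^13 ≡ b^13 then (ab^{−1})^13 = 1, and the only element of order dividing gcd(13, 22) = 1 is 1, so a = b.
With T(0) = 0 this makes T injective on all of ℤ/23ℤ, hence bijective (finite equal-size domain and codomain). In particular T is bijective.
Since T is bijective, we find the preimage of 6. The inverse of x ↦ x^13 on (ℤ/23ℤ)^× is x ↦ x^17, because 13·17 = 221 = 10·22 + 1 ≡ 1 (mod 22) and x^{22} = 1 for x ≠ 0 (Fermat). So T⁻¹(6) = 6^17 mod 23.
Repeated squaring mod 23: 6^1 ≡ 6, 6^2 ≡ 6² = 36 ≡ 13, 6^4 ≡ 13² = 169 ≡ 8, 6^8 ≡ 8² = 64 ≡ 18, 6^16 ≡ 18² = 324 ≡ 2. Since 17 = 16 + 1, 6^17 ≡ 2·6: 2·6 = 12. So 6^17 ≡ 12 (mod 23).
Hence T⁻¹(6) = 12.

12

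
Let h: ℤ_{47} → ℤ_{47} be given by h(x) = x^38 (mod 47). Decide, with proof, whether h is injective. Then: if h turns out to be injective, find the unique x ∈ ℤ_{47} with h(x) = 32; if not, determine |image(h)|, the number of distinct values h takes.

h(23): Repeated squaring mod 47: 23^1 ≡ 23, 23^2 ≡ 23² = 529 ≡ 12, 23^4 ≡ 12² = 144 ≡ 3, 23^8 ≡ 3² = 9, 23^16 ≡ 9² = 81 ≡ 34, 23^32 ≡ 34² = 1156 ≡ 28. Since 38 = 32 + 4 + 2, 23^38 ≡ 28·3·12: 28·3 = 84 ≡ 37, then 37·12 = 444 ≡ 21. So 23^38 ≡ 21 (mod 47).
h(24): Repeated squaring mod 47: 24^1 ≡ 24, 24^2 ≡ 24² = 576 ≡ 12, 24^4 ≡ 12² = 144 ≡ 3, 24^8 ≡ 3² = 9, 24^16 ≡ 9² = 81 ≡ 34, 24^32 ≡ 34² = 1156 ≡ 28. Since 38 = 32 + 4 + 2, 24^38 ≡ 28·3·12: 28·3 = 84 ≡ 37, then 37·12 = 444 ≡ 21. So 24^38 ≡ 21 (mod 47).
So h(23) = h(24) = 21 while 23 ≠ 24, hence h is not injective.
Since h is not injective, we determine |image(h)|. Computing x^38 mod 47 for each x (by repeated squaring, reducing mod 47 at every step), the values h(0), h(1), …, h(46) are: 0, 1, 9, 42, 34, 6, 2, 3, 24, 25, 7, 4, 18, 14, 27, 17, 28, 12, 37, 8, 16, 32, 36, 21, 21, 36, 32, 16, 8, 37, 12, 28, 17, 27, 14, 18, 4, 7, 25, 24, 3, 2, 6, 34, 42, 9, 1.
The distinct values are {0, 1, 2, 3, 4, 6, 7, 8, 9, 12, 14, 16, 17, 18, 21, 24, 25, 27, 28, 32, 34, 36, 37, 42}; there are 24 of them.

24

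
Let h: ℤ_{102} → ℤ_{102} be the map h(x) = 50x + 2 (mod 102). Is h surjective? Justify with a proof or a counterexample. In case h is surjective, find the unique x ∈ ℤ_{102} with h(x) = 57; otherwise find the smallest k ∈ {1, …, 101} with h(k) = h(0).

Since gcd(50, 102) = 2, we have 50x ≡ 0 (mod 2) for all x, so h(x) ≡ 0 (mod 2).
But 1 ≢ 0 (mod 2), so 1 ∈ ℤ_{102} has no preimage. Therefore h is not surjective.
Since h is not surjective, we find the least positive k with h(k) = h(0): this means 50k ≡ 0 (mod 102), i.e. 102 ∣ 50k. Since gcd(50, 102) = 2, dividing through by 2 this holds exactly when 51 ∣ 25k, and as gcd(25, 51) = 1, exactly when 51 ∣ k.
The smallest positive such k is 51.

51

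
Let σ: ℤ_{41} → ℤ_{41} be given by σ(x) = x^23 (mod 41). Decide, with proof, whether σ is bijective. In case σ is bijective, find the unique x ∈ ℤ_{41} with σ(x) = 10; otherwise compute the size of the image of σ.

Since 41 is prime, the nonzero elements of ℤ_{41} form a cyclic group of order 40.
As gcd(23, 40) = 1, raising to the 23rd power is a bijection on this group: if a^23 ≡ b^23 then (ab^{−1})^23 = 1, and the only element of order dividing gcd(23, 40) = 1 is 1, so a = b.
With σ(0) = 0 this makes σ injective on all of ℤ_{41}, hence bijective (finite equal-size domain and codomain). In particular σ is bijective.
Since σ is bijective, we find the preimage of 10. The inverse of x ↦ x^23 on (ℤ_{41})^× is x ↦ x^7, because 23·7 = 161 = 4·40 + 1 ≡ 1 (mod 40) and x^{40} = 1 for x ≠ 0 (Fermat). So σ⁻¹(10) = 10^7 mod 41.
Repeated squaring mod 41: 10^1 ≡ 10, 10^2 ≡ 10² = 100 ≡ 18, 10^4 ≡ 18² = 324 ≡ 37. Since 7 = 4 + 2 + 1, 10^7 ≡ 37·18·10: 37·18 = 666 ≡ 10, then 10·10 = 100 ≡ 18. So 10^7 ≡ 18 (mod 41).
Hence σ⁻¹(10) = 18.

18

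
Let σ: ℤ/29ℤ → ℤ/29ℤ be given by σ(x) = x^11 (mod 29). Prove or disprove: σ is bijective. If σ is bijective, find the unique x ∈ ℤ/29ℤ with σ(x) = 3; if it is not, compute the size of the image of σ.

Since 29 is prime, the nonzero elements of ℤ/29ℤ form a cyclic group of order 28.
As gcd(11, 28) = 1, raising to the 11th power is a bijection on this group: if x_1^11 ≡ x_2^11 then (x_1x_2^{−1})^11 = 1, and the only element of order dividing gcd(11, 28) = 1 is 1, so x_1 = x_2.
With σ(0) = 0 this makes σ injective on all of ℤ/29ℤ, hence bijective (finite equal-size domain and codomain). In particular σ is bijective.
Since σ is bijective, we find the preimage of 3. The inverse of x ↦ x^11 on (ℤ/29ℤ)^× is x ↦ x^23, because 11·23 = 253 = 9·28 + 1 ≡ 1 (mod 28) and x^{28} = 1 for x ≠ 0 (Fermat). So σ⁻¹(3) = 3^23 mod 29.
Repeated squaring mod 29: 3^1 ≡ 3, 3^2 ≡ 3² = 9, 3^4 ≡ 9² = 81 ≡ 23, 3^8 ≡ 23² = 529 ≡ 7, 3^16 ≡ 7² = 49 ≡ 20. Since 23 = 16 + 4 + 2 + 1, 3^23 ≡ 20·23·9·3: 20·23 = 460 ≡ 25, then 25·9 = 225 ≡ 22, then 22·3 = 66 ≡ 8. So 3^23 ≡ 8 (mod 29).
Hence σ⁻¹(3) = 8.

8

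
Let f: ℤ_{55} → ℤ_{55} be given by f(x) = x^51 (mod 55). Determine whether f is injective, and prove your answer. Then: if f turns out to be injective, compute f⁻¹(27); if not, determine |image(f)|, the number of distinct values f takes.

38

Computing x^51 mod 55 for each x (by repeated squaring, reducing mod 55 at every step), the values f(0), f(1), …, f(54) are: 0, 1, 13, 47, 4, 5, 6, 18, 52, 9, 10, 11, 23, 2, 14, 15, 16, 28, 7, 19, 20, 21, 33, 12, 24, 25, 26, 38, 17, 29, 30, 31, 43, 22, 34, 35, 36, 48, 27, 39, 40, 41, 53, 32, 44, 45, 46, 3, 37, 49, 50, 51, 8, 42, 54.
Every element of ℤ_{55} appears exactly once in this list, so f is a bijection, and in particular injective.
Since f is injective, we read off the preimage of 27 from the same table: f(38) = 27, so f⁻¹(27) = 38.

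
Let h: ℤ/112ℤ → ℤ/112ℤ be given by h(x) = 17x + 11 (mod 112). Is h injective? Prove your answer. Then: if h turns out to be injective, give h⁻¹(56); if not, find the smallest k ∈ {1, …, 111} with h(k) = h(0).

29

Suppose h(u) = h(v) in ℤ/112ℤ. Then 17u + 11 ≡ 17v + 11 (mod 112), hence 17(u − v) ≡ 0 (mod 112).
Since gcd(17, 112) = 1, 17 is invertible modulo 112, so u − v ≡ 0 (mod 112), i.e. u = v.
Hence h is injective.
We now compute 17⁻¹ mod 112 explicitly. Euclid's algorithm: 112 = 6·17 + 10, 17 = 1·10 + 7, 10 = 1·7 + 3, 7 = 2·3 + 1; back-substituting gives 1 = 33·17 − 5·112, so 17⁻¹ ≡ 33 (mod 112).
Since h is injective, we find h⁻¹(56): we need 17x ≡ 56 − 11 ≡ 45 (mod 112). Using 17⁻¹ = 33: x ≡ 33·45 = 1485 = 13·112 + 29, so x = 29.
Check: h(29) = 17·29 + 11 = 504 = 4·112 + 56 ≡ 56 (mod 112).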